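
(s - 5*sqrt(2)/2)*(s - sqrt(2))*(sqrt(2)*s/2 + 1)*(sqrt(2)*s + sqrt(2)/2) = s^4 - 5*sqrt(2)*s^3/2 + s^3/2 - 2*s^2 - 5*sqrt(2)*s^2/4 - s + 5*sqrt(2)*s + 5*sqrt(2)/2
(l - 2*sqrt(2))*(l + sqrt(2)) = l^2 - sqrt(2)*l - 4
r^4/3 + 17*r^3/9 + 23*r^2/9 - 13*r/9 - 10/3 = (r/3 + 1)*(r - 1)*(r + 5/3)*(r + 2)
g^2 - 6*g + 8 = (g - 4)*(g - 2)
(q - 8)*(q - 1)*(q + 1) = q^3 - 8*q^2 - q + 8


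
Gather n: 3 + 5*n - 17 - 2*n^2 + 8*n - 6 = -2*n^2 + 13*n - 20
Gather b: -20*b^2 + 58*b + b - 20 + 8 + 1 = -20*b^2 + 59*b - 11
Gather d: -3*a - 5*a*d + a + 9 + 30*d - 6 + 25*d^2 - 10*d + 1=-2*a + 25*d^2 + d*(20 - 5*a) + 4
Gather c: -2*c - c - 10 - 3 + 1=-3*c - 12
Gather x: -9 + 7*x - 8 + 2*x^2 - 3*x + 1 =2*x^2 + 4*x - 16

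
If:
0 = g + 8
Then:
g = -8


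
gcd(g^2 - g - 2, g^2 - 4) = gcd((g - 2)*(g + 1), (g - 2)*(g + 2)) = g - 2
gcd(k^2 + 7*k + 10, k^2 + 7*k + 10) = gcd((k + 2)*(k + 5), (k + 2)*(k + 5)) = k^2 + 7*k + 10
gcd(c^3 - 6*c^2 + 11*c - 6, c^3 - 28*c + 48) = c - 2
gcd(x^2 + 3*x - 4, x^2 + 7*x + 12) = x + 4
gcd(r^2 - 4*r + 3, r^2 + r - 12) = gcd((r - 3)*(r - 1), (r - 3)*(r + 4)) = r - 3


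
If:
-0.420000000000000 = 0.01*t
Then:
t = -42.00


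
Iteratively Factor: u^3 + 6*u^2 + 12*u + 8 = (u + 2)*(u^2 + 4*u + 4) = (u + 2)^2*(u + 2)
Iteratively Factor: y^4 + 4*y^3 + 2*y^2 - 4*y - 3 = (y + 3)*(y^3 + y^2 - y - 1) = (y + 1)*(y + 3)*(y^2 - 1) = (y + 1)^2*(y + 3)*(y - 1)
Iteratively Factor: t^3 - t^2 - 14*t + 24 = (t - 3)*(t^2 + 2*t - 8) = (t - 3)*(t - 2)*(t + 4)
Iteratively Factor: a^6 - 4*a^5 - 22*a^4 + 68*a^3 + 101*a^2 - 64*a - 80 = (a - 4)*(a^5 - 22*a^3 - 20*a^2 + 21*a + 20) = (a - 4)*(a + 4)*(a^4 - 4*a^3 - 6*a^2 + 4*a + 5) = (a - 4)*(a + 1)*(a + 4)*(a^3 - 5*a^2 - a + 5) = (a - 4)*(a - 1)*(a + 1)*(a + 4)*(a^2 - 4*a - 5) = (a - 5)*(a - 4)*(a - 1)*(a + 1)*(a + 4)*(a + 1)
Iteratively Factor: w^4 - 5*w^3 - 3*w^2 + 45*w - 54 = (w - 3)*(w^3 - 2*w^2 - 9*w + 18) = (w - 3)*(w + 3)*(w^2 - 5*w + 6) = (w - 3)*(w - 2)*(w + 3)*(w - 3)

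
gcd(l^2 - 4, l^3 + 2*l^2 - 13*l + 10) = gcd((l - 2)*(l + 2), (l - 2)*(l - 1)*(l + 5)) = l - 2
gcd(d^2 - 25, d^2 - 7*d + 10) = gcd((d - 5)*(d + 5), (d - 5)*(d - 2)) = d - 5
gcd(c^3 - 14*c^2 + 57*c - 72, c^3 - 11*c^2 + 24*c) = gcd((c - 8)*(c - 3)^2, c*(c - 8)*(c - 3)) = c^2 - 11*c + 24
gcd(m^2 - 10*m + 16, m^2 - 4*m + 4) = m - 2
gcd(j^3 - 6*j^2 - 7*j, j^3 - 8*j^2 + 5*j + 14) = j^2 - 6*j - 7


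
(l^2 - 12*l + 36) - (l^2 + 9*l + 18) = 18 - 21*l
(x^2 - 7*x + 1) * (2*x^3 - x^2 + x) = 2*x^5 - 15*x^4 + 10*x^3 - 8*x^2 + x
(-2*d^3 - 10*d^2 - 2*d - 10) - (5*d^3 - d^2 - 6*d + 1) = -7*d^3 - 9*d^2 + 4*d - 11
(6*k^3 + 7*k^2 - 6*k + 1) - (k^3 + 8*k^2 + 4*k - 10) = 5*k^3 - k^2 - 10*k + 11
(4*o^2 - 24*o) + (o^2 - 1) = 5*o^2 - 24*o - 1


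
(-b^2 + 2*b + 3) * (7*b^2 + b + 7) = -7*b^4 + 13*b^3 + 16*b^2 + 17*b + 21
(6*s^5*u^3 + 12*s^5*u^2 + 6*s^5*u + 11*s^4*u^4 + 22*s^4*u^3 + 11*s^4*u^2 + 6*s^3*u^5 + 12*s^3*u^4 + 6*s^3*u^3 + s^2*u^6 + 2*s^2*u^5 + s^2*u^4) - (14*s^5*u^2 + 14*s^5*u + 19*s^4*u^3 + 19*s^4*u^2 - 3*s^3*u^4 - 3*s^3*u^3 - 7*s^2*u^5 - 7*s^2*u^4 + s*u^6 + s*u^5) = 6*s^5*u^3 - 2*s^5*u^2 - 8*s^5*u + 11*s^4*u^4 + 3*s^4*u^3 - 8*s^4*u^2 + 6*s^3*u^5 + 15*s^3*u^4 + 9*s^3*u^3 + s^2*u^6 + 9*s^2*u^5 + 8*s^2*u^4 - s*u^6 - s*u^5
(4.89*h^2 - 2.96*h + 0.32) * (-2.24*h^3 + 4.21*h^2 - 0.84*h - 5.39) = -10.9536*h^5 + 27.2173*h^4 - 17.286*h^3 - 22.5235*h^2 + 15.6856*h - 1.7248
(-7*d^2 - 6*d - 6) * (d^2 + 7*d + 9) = -7*d^4 - 55*d^3 - 111*d^2 - 96*d - 54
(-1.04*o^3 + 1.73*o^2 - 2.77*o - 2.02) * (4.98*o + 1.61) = -5.1792*o^4 + 6.941*o^3 - 11.0093*o^2 - 14.5193*o - 3.2522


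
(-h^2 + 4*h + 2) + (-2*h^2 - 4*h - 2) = -3*h^2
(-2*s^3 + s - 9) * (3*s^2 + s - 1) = -6*s^5 - 2*s^4 + 5*s^3 - 26*s^2 - 10*s + 9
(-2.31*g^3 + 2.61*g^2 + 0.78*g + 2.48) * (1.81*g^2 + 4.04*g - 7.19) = -4.1811*g^5 - 4.6083*g^4 + 28.5651*g^3 - 11.1259*g^2 + 4.411*g - 17.8312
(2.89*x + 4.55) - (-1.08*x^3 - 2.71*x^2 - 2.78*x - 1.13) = 1.08*x^3 + 2.71*x^2 + 5.67*x + 5.68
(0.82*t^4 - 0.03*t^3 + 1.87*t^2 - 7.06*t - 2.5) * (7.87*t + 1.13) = 6.4534*t^5 + 0.6905*t^4 + 14.683*t^3 - 53.4491*t^2 - 27.6528*t - 2.825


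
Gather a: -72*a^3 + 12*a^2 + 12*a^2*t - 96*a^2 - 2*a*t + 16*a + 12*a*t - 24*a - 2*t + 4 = -72*a^3 + a^2*(12*t - 84) + a*(10*t - 8) - 2*t + 4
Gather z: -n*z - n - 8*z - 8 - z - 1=-n + z*(-n - 9) - 9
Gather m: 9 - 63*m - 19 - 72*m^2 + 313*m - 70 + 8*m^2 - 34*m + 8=-64*m^2 + 216*m - 72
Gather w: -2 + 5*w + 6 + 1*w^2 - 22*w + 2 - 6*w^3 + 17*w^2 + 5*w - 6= -6*w^3 + 18*w^2 - 12*w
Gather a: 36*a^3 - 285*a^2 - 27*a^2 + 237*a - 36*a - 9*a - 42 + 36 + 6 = 36*a^3 - 312*a^2 + 192*a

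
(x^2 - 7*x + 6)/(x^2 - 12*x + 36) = (x - 1)/(x - 6)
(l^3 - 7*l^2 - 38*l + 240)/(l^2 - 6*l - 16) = (l^2 + l - 30)/(l + 2)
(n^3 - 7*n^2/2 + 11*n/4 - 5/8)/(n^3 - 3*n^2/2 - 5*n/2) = (n^2 - n + 1/4)/(n*(n + 1))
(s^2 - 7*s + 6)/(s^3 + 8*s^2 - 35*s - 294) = (s - 1)/(s^2 + 14*s + 49)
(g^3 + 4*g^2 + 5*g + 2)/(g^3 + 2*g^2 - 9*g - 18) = (g^2 + 2*g + 1)/(g^2 - 9)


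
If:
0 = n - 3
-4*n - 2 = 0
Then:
No Solution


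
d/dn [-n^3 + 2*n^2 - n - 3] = -3*n^2 + 4*n - 1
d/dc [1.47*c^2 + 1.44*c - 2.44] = 2.94*c + 1.44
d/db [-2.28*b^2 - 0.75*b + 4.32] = -4.56*b - 0.75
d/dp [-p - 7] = -1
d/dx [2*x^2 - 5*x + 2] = 4*x - 5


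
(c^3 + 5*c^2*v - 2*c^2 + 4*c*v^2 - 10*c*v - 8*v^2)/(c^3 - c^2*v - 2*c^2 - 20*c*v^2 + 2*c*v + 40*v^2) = (-c - v)/(-c + 5*v)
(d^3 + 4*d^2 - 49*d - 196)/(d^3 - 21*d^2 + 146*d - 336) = (d^2 + 11*d + 28)/(d^2 - 14*d + 48)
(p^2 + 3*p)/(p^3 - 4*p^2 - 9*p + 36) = p/(p^2 - 7*p + 12)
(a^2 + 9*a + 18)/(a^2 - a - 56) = (a^2 + 9*a + 18)/(a^2 - a - 56)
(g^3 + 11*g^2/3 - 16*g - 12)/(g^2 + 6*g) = g - 7/3 - 2/g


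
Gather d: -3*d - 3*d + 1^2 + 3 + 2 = 6 - 6*d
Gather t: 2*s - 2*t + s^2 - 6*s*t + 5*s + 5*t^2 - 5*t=s^2 + 7*s + 5*t^2 + t*(-6*s - 7)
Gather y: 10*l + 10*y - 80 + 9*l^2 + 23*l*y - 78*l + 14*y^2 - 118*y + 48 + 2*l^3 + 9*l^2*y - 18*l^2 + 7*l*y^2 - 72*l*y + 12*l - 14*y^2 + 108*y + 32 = 2*l^3 - 9*l^2 + 7*l*y^2 - 56*l + y*(9*l^2 - 49*l)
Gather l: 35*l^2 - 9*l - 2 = 35*l^2 - 9*l - 2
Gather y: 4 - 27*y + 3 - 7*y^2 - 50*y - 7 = -7*y^2 - 77*y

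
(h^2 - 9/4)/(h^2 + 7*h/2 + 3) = (h - 3/2)/(h + 2)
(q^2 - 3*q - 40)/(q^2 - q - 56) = (q + 5)/(q + 7)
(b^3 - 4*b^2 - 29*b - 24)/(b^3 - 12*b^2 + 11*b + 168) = (b + 1)/(b - 7)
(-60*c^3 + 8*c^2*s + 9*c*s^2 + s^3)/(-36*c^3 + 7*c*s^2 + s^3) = (5*c + s)/(3*c + s)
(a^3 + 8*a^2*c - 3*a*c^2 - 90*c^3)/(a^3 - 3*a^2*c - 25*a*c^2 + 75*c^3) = (a + 6*c)/(a - 5*c)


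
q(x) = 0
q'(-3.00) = 0.00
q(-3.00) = 0.00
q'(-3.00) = 0.00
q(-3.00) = 0.00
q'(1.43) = 0.00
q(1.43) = 0.00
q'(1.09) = 0.00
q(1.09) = 0.00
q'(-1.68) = 0.00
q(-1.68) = 0.00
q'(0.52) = 0.00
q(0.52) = 0.00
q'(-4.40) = 0.00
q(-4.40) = 0.00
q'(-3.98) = 0.00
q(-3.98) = 0.00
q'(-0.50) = 0.00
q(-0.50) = 0.00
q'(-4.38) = 0.00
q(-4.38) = 0.00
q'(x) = 0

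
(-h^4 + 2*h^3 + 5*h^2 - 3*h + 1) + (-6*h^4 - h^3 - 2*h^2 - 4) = -7*h^4 + h^3 + 3*h^2 - 3*h - 3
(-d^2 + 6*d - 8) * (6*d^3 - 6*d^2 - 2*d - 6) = -6*d^5 + 42*d^4 - 82*d^3 + 42*d^2 - 20*d + 48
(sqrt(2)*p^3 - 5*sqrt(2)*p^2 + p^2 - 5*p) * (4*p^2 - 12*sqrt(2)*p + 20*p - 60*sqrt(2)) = 4*sqrt(2)*p^5 - 20*p^4 - 112*sqrt(2)*p^3 + 500*p^2 + 300*sqrt(2)*p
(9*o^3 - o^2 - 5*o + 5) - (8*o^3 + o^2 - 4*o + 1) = o^3 - 2*o^2 - o + 4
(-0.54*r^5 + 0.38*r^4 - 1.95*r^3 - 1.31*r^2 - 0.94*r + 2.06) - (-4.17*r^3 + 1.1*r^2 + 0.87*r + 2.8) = -0.54*r^5 + 0.38*r^4 + 2.22*r^3 - 2.41*r^2 - 1.81*r - 0.74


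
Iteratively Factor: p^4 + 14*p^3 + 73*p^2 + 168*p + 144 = (p + 4)*(p^3 + 10*p^2 + 33*p + 36) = (p + 3)*(p + 4)*(p^2 + 7*p + 12) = (p + 3)*(p + 4)^2*(p + 3)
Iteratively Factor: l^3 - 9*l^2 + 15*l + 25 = (l - 5)*(l^2 - 4*l - 5) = (l - 5)^2*(l + 1)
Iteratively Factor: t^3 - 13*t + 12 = (t + 4)*(t^2 - 4*t + 3) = (t - 3)*(t + 4)*(t - 1)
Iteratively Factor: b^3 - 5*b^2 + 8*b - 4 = (b - 2)*(b^2 - 3*b + 2) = (b - 2)*(b - 1)*(b - 2)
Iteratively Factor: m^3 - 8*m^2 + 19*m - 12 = (m - 1)*(m^2 - 7*m + 12) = (m - 4)*(m - 1)*(m - 3)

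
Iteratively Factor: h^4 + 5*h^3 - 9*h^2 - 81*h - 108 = (h + 3)*(h^3 + 2*h^2 - 15*h - 36) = (h + 3)^2*(h^2 - h - 12) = (h + 3)^3*(h - 4)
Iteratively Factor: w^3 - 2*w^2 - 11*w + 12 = (w - 1)*(w^2 - w - 12) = (w - 4)*(w - 1)*(w + 3)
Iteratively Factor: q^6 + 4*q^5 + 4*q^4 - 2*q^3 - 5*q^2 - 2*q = (q - 1)*(q^5 + 5*q^4 + 9*q^3 + 7*q^2 + 2*q) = (q - 1)*(q + 1)*(q^4 + 4*q^3 + 5*q^2 + 2*q) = (q - 1)*(q + 1)^2*(q^3 + 3*q^2 + 2*q) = (q - 1)*(q + 1)^2*(q + 2)*(q^2 + q) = (q - 1)*(q + 1)^3*(q + 2)*(q)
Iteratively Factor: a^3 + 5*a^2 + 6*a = (a + 3)*(a^2 + 2*a) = a*(a + 3)*(a + 2)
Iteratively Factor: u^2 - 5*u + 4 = (u - 4)*(u - 1)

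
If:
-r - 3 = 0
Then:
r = -3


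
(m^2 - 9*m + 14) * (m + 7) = m^3 - 2*m^2 - 49*m + 98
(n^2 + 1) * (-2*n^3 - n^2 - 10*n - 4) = -2*n^5 - n^4 - 12*n^3 - 5*n^2 - 10*n - 4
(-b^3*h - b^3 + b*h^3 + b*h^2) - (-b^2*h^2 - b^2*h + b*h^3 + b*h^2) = -b^3*h - b^3 + b^2*h^2 + b^2*h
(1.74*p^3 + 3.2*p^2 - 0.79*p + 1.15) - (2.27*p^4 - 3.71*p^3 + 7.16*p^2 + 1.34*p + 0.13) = -2.27*p^4 + 5.45*p^3 - 3.96*p^2 - 2.13*p + 1.02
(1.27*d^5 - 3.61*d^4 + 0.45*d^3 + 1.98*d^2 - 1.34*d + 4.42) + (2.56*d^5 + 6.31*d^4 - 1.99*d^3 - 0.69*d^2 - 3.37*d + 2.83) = 3.83*d^5 + 2.7*d^4 - 1.54*d^3 + 1.29*d^2 - 4.71*d + 7.25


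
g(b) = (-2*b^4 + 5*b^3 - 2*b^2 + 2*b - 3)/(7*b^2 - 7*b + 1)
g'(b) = (7 - 14*b)*(-2*b^4 + 5*b^3 - 2*b^2 + 2*b - 3)/(7*b^2 - 7*b + 1)^2 + (-8*b^3 + 15*b^2 - 4*b + 2)/(7*b^2 - 7*b + 1) = (-28*b^5 + 77*b^4 - 78*b^3 + 15*b^2 + 38*b - 19)/(49*b^4 - 98*b^3 + 63*b^2 - 14*b + 1)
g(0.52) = 2.60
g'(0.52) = -2.84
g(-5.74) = -11.76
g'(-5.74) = 3.70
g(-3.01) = -3.83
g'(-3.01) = 2.10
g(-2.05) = -2.10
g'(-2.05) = 1.50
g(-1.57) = -1.46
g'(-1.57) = 1.16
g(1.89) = 0.15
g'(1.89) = -0.69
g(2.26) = -0.15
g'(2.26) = -0.91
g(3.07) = -1.07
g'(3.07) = -1.36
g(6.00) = -7.46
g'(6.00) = -3.01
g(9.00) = -19.06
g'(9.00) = -4.72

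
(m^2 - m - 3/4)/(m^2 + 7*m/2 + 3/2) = (m - 3/2)/(m + 3)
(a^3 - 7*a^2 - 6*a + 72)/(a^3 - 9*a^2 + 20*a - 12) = (a^2 - a - 12)/(a^2 - 3*a + 2)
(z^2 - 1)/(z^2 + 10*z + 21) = (z^2 - 1)/(z^2 + 10*z + 21)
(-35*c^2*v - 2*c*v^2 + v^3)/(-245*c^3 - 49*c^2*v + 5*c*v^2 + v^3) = v/(7*c + v)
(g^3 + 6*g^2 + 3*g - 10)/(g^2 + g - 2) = g + 5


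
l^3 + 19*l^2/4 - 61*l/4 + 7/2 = (l - 2)*(l - 1/4)*(l + 7)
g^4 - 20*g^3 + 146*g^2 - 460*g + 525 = (g - 7)*(g - 5)^2*(g - 3)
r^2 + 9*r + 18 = (r + 3)*(r + 6)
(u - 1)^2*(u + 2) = u^3 - 3*u + 2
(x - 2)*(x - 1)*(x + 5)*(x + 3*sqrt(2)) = x^4 + 2*x^3 + 3*sqrt(2)*x^3 - 13*x^2 + 6*sqrt(2)*x^2 - 39*sqrt(2)*x + 10*x + 30*sqrt(2)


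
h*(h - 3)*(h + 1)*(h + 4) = h^4 + 2*h^3 - 11*h^2 - 12*h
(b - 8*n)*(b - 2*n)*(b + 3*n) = b^3 - 7*b^2*n - 14*b*n^2 + 48*n^3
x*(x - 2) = x^2 - 2*x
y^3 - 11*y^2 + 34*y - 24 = (y - 6)*(y - 4)*(y - 1)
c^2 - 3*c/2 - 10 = (c - 4)*(c + 5/2)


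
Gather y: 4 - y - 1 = 3 - y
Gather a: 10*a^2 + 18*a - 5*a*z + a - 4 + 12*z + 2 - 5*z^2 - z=10*a^2 + a*(19 - 5*z) - 5*z^2 + 11*z - 2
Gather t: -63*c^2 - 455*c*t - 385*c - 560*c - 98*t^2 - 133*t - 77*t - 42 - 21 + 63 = -63*c^2 - 945*c - 98*t^2 + t*(-455*c - 210)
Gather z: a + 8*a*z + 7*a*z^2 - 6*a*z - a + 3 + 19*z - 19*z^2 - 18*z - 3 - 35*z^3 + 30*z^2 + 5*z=-35*z^3 + z^2*(7*a + 11) + z*(2*a + 6)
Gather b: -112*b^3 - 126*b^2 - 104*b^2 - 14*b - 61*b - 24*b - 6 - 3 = -112*b^3 - 230*b^2 - 99*b - 9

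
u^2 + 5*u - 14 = (u - 2)*(u + 7)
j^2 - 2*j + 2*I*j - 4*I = (j - 2)*(j + 2*I)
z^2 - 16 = (z - 4)*(z + 4)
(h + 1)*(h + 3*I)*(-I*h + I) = -I*h^3 + 3*h^2 + I*h - 3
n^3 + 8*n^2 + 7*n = n*(n + 1)*(n + 7)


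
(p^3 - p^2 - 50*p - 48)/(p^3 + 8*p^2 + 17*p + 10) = (p^2 - 2*p - 48)/(p^2 + 7*p + 10)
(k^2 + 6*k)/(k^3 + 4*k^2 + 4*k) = (k + 6)/(k^2 + 4*k + 4)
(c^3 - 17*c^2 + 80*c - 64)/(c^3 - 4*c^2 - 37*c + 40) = (c - 8)/(c + 5)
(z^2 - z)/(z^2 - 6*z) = (z - 1)/(z - 6)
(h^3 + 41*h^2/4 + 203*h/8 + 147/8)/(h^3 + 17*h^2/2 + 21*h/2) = (h + 7/4)/h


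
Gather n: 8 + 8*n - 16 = 8*n - 8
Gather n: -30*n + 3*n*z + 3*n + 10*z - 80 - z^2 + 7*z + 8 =n*(3*z - 27) - z^2 + 17*z - 72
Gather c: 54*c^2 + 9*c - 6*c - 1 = 54*c^2 + 3*c - 1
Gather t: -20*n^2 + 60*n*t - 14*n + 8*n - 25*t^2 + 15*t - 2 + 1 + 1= -20*n^2 - 6*n - 25*t^2 + t*(60*n + 15)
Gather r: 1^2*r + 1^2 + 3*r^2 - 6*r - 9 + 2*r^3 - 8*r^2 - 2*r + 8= 2*r^3 - 5*r^2 - 7*r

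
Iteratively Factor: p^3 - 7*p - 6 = (p + 2)*(p^2 - 2*p - 3) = (p + 1)*(p + 2)*(p - 3)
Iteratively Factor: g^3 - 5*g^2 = (g - 5)*(g^2) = g*(g - 5)*(g)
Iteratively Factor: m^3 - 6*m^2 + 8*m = (m - 2)*(m^2 - 4*m) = (m - 4)*(m - 2)*(m)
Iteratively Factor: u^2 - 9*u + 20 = (u - 4)*(u - 5)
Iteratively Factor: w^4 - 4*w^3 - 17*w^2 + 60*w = (w)*(w^3 - 4*w^2 - 17*w + 60) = w*(w - 3)*(w^2 - w - 20) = w*(w - 3)*(w + 4)*(w - 5)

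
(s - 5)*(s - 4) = s^2 - 9*s + 20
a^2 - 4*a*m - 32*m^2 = (a - 8*m)*(a + 4*m)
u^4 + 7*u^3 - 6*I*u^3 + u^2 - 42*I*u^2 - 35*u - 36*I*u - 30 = (u + 6)*(u - 5*I)*(-I*u - I)*(I*u + 1)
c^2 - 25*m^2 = (c - 5*m)*(c + 5*m)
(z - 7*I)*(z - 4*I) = z^2 - 11*I*z - 28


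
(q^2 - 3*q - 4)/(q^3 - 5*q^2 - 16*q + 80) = (q + 1)/(q^2 - q - 20)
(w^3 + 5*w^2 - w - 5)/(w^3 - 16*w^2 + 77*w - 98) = (w^3 + 5*w^2 - w - 5)/(w^3 - 16*w^2 + 77*w - 98)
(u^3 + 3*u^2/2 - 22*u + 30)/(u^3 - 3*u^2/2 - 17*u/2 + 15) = (u + 6)/(u + 3)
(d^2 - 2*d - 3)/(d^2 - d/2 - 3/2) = 2*(d - 3)/(2*d - 3)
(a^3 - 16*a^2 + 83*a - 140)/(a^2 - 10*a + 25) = (a^2 - 11*a + 28)/(a - 5)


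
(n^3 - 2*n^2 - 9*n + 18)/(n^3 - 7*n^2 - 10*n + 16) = (n^3 - 2*n^2 - 9*n + 18)/(n^3 - 7*n^2 - 10*n + 16)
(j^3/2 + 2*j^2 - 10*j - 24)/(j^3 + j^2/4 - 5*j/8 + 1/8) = 4*(j^3 + 4*j^2 - 20*j - 48)/(8*j^3 + 2*j^2 - 5*j + 1)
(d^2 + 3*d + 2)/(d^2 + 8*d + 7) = (d + 2)/(d + 7)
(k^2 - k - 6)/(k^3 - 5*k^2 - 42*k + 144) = (k + 2)/(k^2 - 2*k - 48)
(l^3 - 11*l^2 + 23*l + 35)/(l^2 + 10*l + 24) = (l^3 - 11*l^2 + 23*l + 35)/(l^2 + 10*l + 24)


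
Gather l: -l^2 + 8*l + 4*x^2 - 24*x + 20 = -l^2 + 8*l + 4*x^2 - 24*x + 20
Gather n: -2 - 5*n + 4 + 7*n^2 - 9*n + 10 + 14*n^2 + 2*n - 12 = 21*n^2 - 12*n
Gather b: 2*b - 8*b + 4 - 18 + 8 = -6*b - 6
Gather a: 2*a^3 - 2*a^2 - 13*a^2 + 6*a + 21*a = 2*a^3 - 15*a^2 + 27*a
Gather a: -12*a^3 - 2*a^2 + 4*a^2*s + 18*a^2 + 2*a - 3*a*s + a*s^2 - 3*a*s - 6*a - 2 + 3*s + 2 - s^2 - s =-12*a^3 + a^2*(4*s + 16) + a*(s^2 - 6*s - 4) - s^2 + 2*s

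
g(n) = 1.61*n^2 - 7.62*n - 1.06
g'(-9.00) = -36.60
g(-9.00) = 197.93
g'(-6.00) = -26.94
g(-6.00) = 102.62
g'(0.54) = -5.88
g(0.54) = -4.71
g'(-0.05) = -7.78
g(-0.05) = -0.67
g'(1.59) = -2.50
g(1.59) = -9.11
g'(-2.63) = -16.09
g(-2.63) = 30.12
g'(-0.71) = -9.91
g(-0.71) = 5.16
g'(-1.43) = -12.22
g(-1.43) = 13.13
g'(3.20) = 2.68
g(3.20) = -8.96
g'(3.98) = 5.20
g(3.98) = -5.88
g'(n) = 3.22*n - 7.62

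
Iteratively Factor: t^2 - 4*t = (t - 4)*(t)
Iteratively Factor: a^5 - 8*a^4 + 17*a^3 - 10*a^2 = (a - 5)*(a^4 - 3*a^3 + 2*a^2) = a*(a - 5)*(a^3 - 3*a^2 + 2*a) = a*(a - 5)*(a - 2)*(a^2 - a) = a*(a - 5)*(a - 2)*(a - 1)*(a)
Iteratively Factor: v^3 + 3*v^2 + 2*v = (v)*(v^2 + 3*v + 2) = v*(v + 1)*(v + 2)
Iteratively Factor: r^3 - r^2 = (r)*(r^2 - r) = r*(r - 1)*(r)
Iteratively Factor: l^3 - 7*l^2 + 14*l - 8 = (l - 2)*(l^2 - 5*l + 4) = (l - 2)*(l - 1)*(l - 4)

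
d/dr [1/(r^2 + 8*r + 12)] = 2*(-r - 4)/(r^2 + 8*r + 12)^2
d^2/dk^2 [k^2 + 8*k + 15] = 2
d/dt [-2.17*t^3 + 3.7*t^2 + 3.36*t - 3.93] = -6.51*t^2 + 7.4*t + 3.36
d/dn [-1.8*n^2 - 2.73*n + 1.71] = -3.6*n - 2.73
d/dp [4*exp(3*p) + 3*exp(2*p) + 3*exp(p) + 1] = (12*exp(2*p) + 6*exp(p) + 3)*exp(p)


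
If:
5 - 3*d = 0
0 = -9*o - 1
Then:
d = 5/3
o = -1/9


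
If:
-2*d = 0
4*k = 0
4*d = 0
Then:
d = 0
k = 0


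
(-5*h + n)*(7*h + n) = -35*h^2 + 2*h*n + n^2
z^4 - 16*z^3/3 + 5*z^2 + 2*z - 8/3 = (z - 4)*(z - 1)^2*(z + 2/3)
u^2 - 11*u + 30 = (u - 6)*(u - 5)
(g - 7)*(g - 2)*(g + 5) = g^3 - 4*g^2 - 31*g + 70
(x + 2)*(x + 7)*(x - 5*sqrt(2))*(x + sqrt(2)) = x^4 - 4*sqrt(2)*x^3 + 9*x^3 - 36*sqrt(2)*x^2 + 4*x^2 - 90*x - 56*sqrt(2)*x - 140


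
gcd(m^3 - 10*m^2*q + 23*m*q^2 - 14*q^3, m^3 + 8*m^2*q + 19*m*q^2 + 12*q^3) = 1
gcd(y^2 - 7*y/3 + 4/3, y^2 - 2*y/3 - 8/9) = y - 4/3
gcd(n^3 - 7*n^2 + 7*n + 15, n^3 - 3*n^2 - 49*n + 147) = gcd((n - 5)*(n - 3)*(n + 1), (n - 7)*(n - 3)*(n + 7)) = n - 3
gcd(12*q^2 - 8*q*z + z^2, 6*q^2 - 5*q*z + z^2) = -2*q + z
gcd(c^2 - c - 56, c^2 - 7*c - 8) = c - 8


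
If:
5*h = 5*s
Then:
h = s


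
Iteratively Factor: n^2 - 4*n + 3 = (n - 1)*(n - 3)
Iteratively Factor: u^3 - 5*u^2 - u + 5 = (u + 1)*(u^2 - 6*u + 5) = (u - 1)*(u + 1)*(u - 5)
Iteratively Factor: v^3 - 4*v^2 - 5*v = (v)*(v^2 - 4*v - 5) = v*(v + 1)*(v - 5)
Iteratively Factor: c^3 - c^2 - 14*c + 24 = (c - 3)*(c^2 + 2*c - 8) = (c - 3)*(c + 4)*(c - 2)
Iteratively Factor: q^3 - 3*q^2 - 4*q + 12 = (q - 2)*(q^2 - q - 6) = (q - 3)*(q - 2)*(q + 2)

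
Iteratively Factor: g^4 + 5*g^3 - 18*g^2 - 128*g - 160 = (g + 2)*(g^3 + 3*g^2 - 24*g - 80) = (g + 2)*(g + 4)*(g^2 - g - 20) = (g + 2)*(g + 4)^2*(g - 5)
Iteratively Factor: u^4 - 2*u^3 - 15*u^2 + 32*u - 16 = (u + 4)*(u^3 - 6*u^2 + 9*u - 4) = (u - 1)*(u + 4)*(u^2 - 5*u + 4) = (u - 4)*(u - 1)*(u + 4)*(u - 1)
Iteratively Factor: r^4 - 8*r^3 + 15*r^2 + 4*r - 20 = (r - 5)*(r^3 - 3*r^2 + 4) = (r - 5)*(r - 2)*(r^2 - r - 2) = (r - 5)*(r - 2)*(r + 1)*(r - 2)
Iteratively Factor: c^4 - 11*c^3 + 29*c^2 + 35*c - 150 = (c - 5)*(c^3 - 6*c^2 - c + 30) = (c - 5)*(c - 3)*(c^2 - 3*c - 10) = (c - 5)*(c - 3)*(c + 2)*(c - 5)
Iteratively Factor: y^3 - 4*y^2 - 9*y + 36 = (y - 4)*(y^2 - 9) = (y - 4)*(y + 3)*(y - 3)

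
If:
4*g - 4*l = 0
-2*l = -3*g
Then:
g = 0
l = 0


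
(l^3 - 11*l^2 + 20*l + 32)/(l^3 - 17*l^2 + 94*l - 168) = (l^2 - 7*l - 8)/(l^2 - 13*l + 42)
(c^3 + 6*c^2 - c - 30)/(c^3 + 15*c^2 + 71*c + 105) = (c - 2)/(c + 7)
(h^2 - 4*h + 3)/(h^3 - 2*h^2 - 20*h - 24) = (-h^2 + 4*h - 3)/(-h^3 + 2*h^2 + 20*h + 24)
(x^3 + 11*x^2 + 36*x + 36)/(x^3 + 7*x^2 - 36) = (x + 2)/(x - 2)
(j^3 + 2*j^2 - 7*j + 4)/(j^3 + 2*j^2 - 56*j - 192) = (j^2 - 2*j + 1)/(j^2 - 2*j - 48)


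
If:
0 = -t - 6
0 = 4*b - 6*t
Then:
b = -9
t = -6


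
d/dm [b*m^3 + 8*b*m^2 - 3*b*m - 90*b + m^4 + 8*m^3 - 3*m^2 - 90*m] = 3*b*m^2 + 16*b*m - 3*b + 4*m^3 + 24*m^2 - 6*m - 90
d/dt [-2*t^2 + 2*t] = 2 - 4*t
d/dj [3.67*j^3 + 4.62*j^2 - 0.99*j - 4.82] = 11.01*j^2 + 9.24*j - 0.99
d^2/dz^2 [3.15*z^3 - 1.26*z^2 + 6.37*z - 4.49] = 18.9*z - 2.52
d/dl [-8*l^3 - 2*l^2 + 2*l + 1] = -24*l^2 - 4*l + 2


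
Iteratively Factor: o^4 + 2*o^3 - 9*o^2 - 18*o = (o + 3)*(o^3 - o^2 - 6*o) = o*(o + 3)*(o^2 - o - 6) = o*(o - 3)*(o + 3)*(o + 2)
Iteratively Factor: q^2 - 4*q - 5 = (q - 5)*(q + 1)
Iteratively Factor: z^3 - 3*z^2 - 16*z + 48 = (z + 4)*(z^2 - 7*z + 12) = (z - 4)*(z + 4)*(z - 3)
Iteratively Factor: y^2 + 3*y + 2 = (y + 2)*(y + 1)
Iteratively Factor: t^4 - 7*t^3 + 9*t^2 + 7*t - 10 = (t + 1)*(t^3 - 8*t^2 + 17*t - 10) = (t - 2)*(t + 1)*(t^2 - 6*t + 5) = (t - 2)*(t - 1)*(t + 1)*(t - 5)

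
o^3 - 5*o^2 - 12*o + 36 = (o - 6)*(o - 2)*(o + 3)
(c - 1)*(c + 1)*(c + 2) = c^3 + 2*c^2 - c - 2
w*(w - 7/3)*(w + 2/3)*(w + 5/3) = w^4 - 13*w^2/3 - 70*w/27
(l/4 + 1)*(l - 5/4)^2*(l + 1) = l^4/4 + 5*l^3/8 - 111*l^2/64 - 35*l/64 + 25/16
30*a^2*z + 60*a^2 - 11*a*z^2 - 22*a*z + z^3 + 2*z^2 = (-6*a + z)*(-5*a + z)*(z + 2)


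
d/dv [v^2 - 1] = 2*v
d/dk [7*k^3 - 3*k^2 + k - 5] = 21*k^2 - 6*k + 1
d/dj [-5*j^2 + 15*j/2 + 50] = 15/2 - 10*j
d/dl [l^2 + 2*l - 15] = 2*l + 2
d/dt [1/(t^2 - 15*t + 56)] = (15 - 2*t)/(t^2 - 15*t + 56)^2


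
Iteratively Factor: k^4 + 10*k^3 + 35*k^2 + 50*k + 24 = (k + 4)*(k^3 + 6*k^2 + 11*k + 6) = (k + 3)*(k + 4)*(k^2 + 3*k + 2) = (k + 1)*(k + 3)*(k + 4)*(k + 2)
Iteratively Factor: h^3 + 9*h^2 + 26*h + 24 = (h + 3)*(h^2 + 6*h + 8) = (h + 3)*(h + 4)*(h + 2)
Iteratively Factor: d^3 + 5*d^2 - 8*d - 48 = (d - 3)*(d^2 + 8*d + 16) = (d - 3)*(d + 4)*(d + 4)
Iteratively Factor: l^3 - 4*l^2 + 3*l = (l - 1)*(l^2 - 3*l) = l*(l - 1)*(l - 3)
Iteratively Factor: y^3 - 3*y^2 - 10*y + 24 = (y - 2)*(y^2 - y - 12) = (y - 2)*(y + 3)*(y - 4)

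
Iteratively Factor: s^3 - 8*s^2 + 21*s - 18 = (s - 3)*(s^2 - 5*s + 6) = (s - 3)^2*(s - 2)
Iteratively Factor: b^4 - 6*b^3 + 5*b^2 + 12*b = (b - 4)*(b^3 - 2*b^2 - 3*b) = (b - 4)*(b + 1)*(b^2 - 3*b) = (b - 4)*(b - 3)*(b + 1)*(b)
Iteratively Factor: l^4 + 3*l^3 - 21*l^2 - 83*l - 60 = (l + 4)*(l^3 - l^2 - 17*l - 15) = (l + 1)*(l + 4)*(l^2 - 2*l - 15) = (l - 5)*(l + 1)*(l + 4)*(l + 3)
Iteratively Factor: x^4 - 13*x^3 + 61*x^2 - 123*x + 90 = (x - 3)*(x^3 - 10*x^2 + 31*x - 30) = (x - 3)*(x - 2)*(x^2 - 8*x + 15) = (x - 5)*(x - 3)*(x - 2)*(x - 3)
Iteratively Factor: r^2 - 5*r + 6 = (r - 2)*(r - 3)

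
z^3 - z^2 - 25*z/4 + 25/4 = (z - 5/2)*(z - 1)*(z + 5/2)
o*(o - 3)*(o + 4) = o^3 + o^2 - 12*o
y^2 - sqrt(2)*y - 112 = (y - 8*sqrt(2))*(y + 7*sqrt(2))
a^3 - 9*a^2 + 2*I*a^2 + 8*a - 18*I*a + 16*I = (a - 8)*(a - 1)*(a + 2*I)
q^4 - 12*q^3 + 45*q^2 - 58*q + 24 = (q - 6)*(q - 4)*(q - 1)^2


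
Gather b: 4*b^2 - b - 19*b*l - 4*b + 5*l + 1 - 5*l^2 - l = 4*b^2 + b*(-19*l - 5) - 5*l^2 + 4*l + 1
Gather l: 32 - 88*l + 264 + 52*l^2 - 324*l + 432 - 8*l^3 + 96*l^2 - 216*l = -8*l^3 + 148*l^2 - 628*l + 728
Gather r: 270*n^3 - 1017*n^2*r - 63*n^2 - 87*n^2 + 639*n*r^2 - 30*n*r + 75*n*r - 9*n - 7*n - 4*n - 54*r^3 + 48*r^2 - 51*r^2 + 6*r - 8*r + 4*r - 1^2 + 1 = 270*n^3 - 150*n^2 - 20*n - 54*r^3 + r^2*(639*n - 3) + r*(-1017*n^2 + 45*n + 2)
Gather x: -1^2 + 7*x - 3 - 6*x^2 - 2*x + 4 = -6*x^2 + 5*x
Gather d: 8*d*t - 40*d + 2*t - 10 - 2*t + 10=d*(8*t - 40)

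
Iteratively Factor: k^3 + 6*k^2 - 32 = (k - 2)*(k^2 + 8*k + 16) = (k - 2)*(k + 4)*(k + 4)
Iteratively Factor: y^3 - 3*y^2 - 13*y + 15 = (y - 1)*(y^2 - 2*y - 15) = (y - 5)*(y - 1)*(y + 3)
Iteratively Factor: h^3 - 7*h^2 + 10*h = (h - 5)*(h^2 - 2*h) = (h - 5)*(h - 2)*(h)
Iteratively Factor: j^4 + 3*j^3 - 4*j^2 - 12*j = (j + 3)*(j^3 - 4*j) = (j - 2)*(j + 3)*(j^2 + 2*j) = j*(j - 2)*(j + 3)*(j + 2)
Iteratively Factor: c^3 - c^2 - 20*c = (c - 5)*(c^2 + 4*c) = c*(c - 5)*(c + 4)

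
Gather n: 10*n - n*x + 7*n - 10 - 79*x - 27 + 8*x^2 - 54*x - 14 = n*(17 - x) + 8*x^2 - 133*x - 51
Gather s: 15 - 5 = 10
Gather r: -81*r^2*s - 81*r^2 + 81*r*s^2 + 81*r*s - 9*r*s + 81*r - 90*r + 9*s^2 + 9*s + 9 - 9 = r^2*(-81*s - 81) + r*(81*s^2 + 72*s - 9) + 9*s^2 + 9*s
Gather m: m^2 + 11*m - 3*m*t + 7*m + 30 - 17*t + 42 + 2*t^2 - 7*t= m^2 + m*(18 - 3*t) + 2*t^2 - 24*t + 72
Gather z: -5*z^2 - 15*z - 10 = -5*z^2 - 15*z - 10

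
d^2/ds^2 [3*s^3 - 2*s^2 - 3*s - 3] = 18*s - 4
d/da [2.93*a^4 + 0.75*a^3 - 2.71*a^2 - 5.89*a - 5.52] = 11.72*a^3 + 2.25*a^2 - 5.42*a - 5.89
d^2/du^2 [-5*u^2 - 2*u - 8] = -10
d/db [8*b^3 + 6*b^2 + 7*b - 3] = 24*b^2 + 12*b + 7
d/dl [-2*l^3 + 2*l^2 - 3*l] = -6*l^2 + 4*l - 3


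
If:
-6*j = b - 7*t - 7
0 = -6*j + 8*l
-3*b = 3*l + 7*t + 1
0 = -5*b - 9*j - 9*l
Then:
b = 126/29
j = -40/29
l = -30/29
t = -317/203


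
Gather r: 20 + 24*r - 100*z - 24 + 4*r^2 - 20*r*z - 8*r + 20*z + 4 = 4*r^2 + r*(16 - 20*z) - 80*z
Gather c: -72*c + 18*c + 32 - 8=24 - 54*c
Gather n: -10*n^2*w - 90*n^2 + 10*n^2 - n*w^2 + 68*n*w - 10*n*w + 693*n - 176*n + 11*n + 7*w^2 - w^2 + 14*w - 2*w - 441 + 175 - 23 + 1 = n^2*(-10*w - 80) + n*(-w^2 + 58*w + 528) + 6*w^2 + 12*w - 288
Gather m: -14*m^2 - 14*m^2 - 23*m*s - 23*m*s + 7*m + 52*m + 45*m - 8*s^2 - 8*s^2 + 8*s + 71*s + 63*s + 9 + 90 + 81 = -28*m^2 + m*(104 - 46*s) - 16*s^2 + 142*s + 180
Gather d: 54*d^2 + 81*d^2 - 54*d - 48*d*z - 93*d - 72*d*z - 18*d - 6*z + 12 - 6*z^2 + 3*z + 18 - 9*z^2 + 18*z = 135*d^2 + d*(-120*z - 165) - 15*z^2 + 15*z + 30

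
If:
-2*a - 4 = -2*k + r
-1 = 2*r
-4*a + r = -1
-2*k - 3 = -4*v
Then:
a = 1/8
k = 15/8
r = -1/2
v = 27/16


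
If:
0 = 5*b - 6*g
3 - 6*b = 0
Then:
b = 1/2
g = 5/12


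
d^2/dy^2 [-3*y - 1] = 0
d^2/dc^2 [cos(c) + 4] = -cos(c)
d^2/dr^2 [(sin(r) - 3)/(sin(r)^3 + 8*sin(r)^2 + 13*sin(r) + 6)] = (-4*sin(r)^4 + 15*sin(r)^3 + 225*sin(r)^2 + 324*sin(r) - 882)/((sin(r) + 1)^3*(sin(r) + 6)^3)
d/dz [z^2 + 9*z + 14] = 2*z + 9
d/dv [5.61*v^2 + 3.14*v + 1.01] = 11.22*v + 3.14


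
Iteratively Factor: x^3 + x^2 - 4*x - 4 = (x + 2)*(x^2 - x - 2) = (x - 2)*(x + 2)*(x + 1)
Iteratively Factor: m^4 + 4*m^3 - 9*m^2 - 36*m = (m - 3)*(m^3 + 7*m^2 + 12*m) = (m - 3)*(m + 4)*(m^2 + 3*m) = m*(m - 3)*(m + 4)*(m + 3)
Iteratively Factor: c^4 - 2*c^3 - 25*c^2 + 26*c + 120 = (c - 5)*(c^3 + 3*c^2 - 10*c - 24) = (c - 5)*(c + 2)*(c^2 + c - 12) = (c - 5)*(c + 2)*(c + 4)*(c - 3)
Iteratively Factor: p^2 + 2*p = (p)*(p + 2)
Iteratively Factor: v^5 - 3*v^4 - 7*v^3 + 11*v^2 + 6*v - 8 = (v + 1)*(v^4 - 4*v^3 - 3*v^2 + 14*v - 8) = (v - 1)*(v + 1)*(v^3 - 3*v^2 - 6*v + 8) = (v - 4)*(v - 1)*(v + 1)*(v^2 + v - 2) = (v - 4)*(v - 1)^2*(v + 1)*(v + 2)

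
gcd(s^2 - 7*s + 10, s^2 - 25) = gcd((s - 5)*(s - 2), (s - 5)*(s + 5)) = s - 5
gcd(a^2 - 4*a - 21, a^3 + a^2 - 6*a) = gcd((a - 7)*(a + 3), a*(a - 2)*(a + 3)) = a + 3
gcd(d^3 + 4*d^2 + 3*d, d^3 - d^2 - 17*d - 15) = d^2 + 4*d + 3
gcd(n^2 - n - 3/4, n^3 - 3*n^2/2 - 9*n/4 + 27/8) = n - 3/2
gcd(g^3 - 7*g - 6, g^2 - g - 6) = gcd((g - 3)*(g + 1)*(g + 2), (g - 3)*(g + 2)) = g^2 - g - 6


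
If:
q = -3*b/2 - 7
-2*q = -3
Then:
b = -17/3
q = 3/2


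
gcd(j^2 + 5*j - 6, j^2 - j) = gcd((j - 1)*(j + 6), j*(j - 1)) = j - 1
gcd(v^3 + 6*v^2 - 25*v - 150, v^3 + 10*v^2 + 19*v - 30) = v^2 + 11*v + 30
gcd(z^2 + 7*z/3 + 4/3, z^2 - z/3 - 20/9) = z + 4/3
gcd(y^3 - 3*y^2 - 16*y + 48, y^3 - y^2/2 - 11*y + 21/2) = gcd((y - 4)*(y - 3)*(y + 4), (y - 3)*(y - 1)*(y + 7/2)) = y - 3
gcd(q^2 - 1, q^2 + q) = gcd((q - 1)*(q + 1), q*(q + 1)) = q + 1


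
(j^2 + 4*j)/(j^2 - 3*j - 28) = j/(j - 7)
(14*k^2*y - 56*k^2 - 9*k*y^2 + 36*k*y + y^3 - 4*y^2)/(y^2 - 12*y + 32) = (14*k^2 - 9*k*y + y^2)/(y - 8)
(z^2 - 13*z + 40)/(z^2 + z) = (z^2 - 13*z + 40)/(z*(z + 1))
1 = 1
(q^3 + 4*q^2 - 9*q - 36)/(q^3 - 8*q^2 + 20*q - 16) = (q^3 + 4*q^2 - 9*q - 36)/(q^3 - 8*q^2 + 20*q - 16)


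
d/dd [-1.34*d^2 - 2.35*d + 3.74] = -2.68*d - 2.35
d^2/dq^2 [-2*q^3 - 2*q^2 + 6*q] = -12*q - 4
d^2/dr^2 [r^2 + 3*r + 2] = 2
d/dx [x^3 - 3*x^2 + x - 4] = 3*x^2 - 6*x + 1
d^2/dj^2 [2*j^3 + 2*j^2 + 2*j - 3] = 12*j + 4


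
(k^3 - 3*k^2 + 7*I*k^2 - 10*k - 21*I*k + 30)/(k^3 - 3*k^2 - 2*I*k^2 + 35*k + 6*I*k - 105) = (k + 2*I)/(k - 7*I)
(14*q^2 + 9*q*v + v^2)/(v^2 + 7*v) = (14*q^2 + 9*q*v + v^2)/(v*(v + 7))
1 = 1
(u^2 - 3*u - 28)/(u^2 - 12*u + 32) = (u^2 - 3*u - 28)/(u^2 - 12*u + 32)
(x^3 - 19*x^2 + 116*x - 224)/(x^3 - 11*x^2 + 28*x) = (x - 8)/x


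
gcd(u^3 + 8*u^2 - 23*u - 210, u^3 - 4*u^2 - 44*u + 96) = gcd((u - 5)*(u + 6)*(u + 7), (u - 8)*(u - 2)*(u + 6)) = u + 6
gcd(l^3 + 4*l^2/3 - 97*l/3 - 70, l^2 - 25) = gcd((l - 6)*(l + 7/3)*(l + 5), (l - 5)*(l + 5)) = l + 5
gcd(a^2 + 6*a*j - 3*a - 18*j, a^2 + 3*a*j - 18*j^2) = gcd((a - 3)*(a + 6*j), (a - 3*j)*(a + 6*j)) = a + 6*j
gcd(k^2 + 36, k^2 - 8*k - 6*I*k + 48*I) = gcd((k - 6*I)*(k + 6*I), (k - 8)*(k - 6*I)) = k - 6*I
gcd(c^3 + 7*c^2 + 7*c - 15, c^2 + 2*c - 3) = c^2 + 2*c - 3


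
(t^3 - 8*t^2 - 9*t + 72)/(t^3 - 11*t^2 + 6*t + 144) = (t - 3)/(t - 6)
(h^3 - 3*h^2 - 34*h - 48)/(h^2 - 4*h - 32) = (h^2 + 5*h + 6)/(h + 4)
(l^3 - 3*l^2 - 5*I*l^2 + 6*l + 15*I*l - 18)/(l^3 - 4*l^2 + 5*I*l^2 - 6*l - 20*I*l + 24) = (l^3 + l^2*(-3 - 5*I) + l*(6 + 15*I) - 18)/(l^3 + l^2*(-4 + 5*I) + l*(-6 - 20*I) + 24)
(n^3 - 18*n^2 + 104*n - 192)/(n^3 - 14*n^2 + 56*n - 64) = (n - 6)/(n - 2)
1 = 1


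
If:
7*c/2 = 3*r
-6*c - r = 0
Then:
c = 0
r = 0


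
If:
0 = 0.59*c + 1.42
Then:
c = -2.41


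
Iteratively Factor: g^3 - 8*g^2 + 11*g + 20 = (g + 1)*(g^2 - 9*g + 20) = (g - 4)*(g + 1)*(g - 5)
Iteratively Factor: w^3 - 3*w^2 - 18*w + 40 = (w - 5)*(w^2 + 2*w - 8) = (w - 5)*(w + 4)*(w - 2)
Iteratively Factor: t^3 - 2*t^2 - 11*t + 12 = (t - 4)*(t^2 + 2*t - 3) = (t - 4)*(t - 1)*(t + 3)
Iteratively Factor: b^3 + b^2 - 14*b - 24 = (b - 4)*(b^2 + 5*b + 6) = (b - 4)*(b + 2)*(b + 3)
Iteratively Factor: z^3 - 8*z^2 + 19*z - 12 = (z - 1)*(z^2 - 7*z + 12) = (z - 4)*(z - 1)*(z - 3)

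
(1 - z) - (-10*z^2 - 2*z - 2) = 10*z^2 + z + 3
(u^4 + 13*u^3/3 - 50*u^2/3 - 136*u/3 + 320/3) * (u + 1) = u^5 + 16*u^4/3 - 37*u^3/3 - 62*u^2 + 184*u/3 + 320/3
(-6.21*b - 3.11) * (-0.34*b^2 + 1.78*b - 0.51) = 2.1114*b^3 - 9.9964*b^2 - 2.3687*b + 1.5861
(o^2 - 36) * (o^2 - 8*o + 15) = o^4 - 8*o^3 - 21*o^2 + 288*o - 540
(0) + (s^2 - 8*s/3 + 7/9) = s^2 - 8*s/3 + 7/9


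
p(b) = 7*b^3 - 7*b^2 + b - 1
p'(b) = 21*b^2 - 14*b + 1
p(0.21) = -1.03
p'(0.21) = -1.01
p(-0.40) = -2.97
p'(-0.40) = 9.96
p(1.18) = 1.93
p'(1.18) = 13.72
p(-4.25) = -669.05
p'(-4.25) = 439.81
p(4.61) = 540.65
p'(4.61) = 382.75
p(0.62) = -1.40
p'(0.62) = 0.39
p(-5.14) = -1141.65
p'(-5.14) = 627.77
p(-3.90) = -526.60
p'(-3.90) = 375.01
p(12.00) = 11099.00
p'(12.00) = 2857.00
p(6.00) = 1265.00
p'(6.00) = 673.00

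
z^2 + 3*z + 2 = (z + 1)*(z + 2)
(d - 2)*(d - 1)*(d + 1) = d^3 - 2*d^2 - d + 2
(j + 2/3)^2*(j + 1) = j^3 + 7*j^2/3 + 16*j/9 + 4/9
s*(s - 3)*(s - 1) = s^3 - 4*s^2 + 3*s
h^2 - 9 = (h - 3)*(h + 3)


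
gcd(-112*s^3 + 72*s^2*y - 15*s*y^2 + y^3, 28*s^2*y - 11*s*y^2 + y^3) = 28*s^2 - 11*s*y + y^2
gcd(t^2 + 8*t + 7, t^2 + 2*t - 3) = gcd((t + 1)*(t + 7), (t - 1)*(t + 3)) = 1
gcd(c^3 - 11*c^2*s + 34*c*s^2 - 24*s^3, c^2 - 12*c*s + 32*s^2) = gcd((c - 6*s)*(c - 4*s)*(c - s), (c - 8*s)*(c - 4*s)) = -c + 4*s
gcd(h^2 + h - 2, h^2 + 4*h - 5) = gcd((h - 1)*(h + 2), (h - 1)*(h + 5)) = h - 1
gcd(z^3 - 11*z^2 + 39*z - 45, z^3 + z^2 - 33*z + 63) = z^2 - 6*z + 9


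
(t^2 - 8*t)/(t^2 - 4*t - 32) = t/(t + 4)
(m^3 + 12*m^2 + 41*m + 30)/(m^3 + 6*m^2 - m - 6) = (m + 5)/(m - 1)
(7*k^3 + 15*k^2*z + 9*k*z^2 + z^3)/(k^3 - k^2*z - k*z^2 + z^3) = (7*k^2 + 8*k*z + z^2)/(k^2 - 2*k*z + z^2)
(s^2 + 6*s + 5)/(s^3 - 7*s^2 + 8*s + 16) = (s + 5)/(s^2 - 8*s + 16)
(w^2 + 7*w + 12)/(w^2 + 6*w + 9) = (w + 4)/(w + 3)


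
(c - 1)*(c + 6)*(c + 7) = c^3 + 12*c^2 + 29*c - 42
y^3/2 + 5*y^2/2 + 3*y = y*(y/2 + 1)*(y + 3)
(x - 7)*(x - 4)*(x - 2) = x^3 - 13*x^2 + 50*x - 56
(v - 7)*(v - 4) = v^2 - 11*v + 28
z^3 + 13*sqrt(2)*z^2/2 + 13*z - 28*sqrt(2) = (z - sqrt(2))*(z + 7*sqrt(2)/2)*(z + 4*sqrt(2))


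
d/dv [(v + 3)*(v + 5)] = 2*v + 8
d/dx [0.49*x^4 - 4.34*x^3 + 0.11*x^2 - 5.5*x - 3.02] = 1.96*x^3 - 13.02*x^2 + 0.22*x - 5.5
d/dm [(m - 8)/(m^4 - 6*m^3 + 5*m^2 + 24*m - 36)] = (-3*m^3 + 35*m^2 - 44*m - 52)/(m^7 - 9*m^6 + 19*m^5 + 45*m^4 - 200*m^3 + 72*m^2 + 432*m - 432)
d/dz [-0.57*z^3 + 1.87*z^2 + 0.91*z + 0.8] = -1.71*z^2 + 3.74*z + 0.91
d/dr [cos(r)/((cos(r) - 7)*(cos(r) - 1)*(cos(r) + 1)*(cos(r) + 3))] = (3*cos(r)^4 - 8*cos(r)^3 - 22*cos(r)^2 - 21)/((cos(r) - 7)^2*(cos(r) + 3)^2*sin(r)^3)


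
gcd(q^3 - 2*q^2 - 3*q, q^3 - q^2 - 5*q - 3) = q^2 - 2*q - 3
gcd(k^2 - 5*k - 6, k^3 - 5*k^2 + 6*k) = 1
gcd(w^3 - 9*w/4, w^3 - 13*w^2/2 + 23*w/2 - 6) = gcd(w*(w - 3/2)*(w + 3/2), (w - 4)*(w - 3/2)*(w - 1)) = w - 3/2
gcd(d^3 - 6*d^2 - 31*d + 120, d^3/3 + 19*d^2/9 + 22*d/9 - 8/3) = 1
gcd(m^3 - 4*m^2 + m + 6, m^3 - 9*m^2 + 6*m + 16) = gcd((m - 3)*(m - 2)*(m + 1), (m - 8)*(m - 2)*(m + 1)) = m^2 - m - 2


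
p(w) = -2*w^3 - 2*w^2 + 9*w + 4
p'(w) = -6*w^2 - 4*w + 9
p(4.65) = -198.48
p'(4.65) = -139.34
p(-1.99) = -6.07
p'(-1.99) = -6.80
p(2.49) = -16.87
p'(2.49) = -38.16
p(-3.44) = 30.79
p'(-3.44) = -48.24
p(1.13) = 8.73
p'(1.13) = -3.18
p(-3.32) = 25.26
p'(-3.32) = -43.85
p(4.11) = -131.65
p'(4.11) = -108.79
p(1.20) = 8.46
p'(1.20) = -4.44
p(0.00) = 4.00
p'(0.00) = 9.00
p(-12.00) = 3064.00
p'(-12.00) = -807.00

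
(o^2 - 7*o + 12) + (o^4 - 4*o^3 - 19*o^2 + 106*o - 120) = o^4 - 4*o^3 - 18*o^2 + 99*o - 108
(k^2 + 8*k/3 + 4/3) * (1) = k^2 + 8*k/3 + 4/3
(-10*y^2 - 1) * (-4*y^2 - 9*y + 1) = 40*y^4 + 90*y^3 - 6*y^2 + 9*y - 1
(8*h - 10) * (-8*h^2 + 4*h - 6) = -64*h^3 + 112*h^2 - 88*h + 60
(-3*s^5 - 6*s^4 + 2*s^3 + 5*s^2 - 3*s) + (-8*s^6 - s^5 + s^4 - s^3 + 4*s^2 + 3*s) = -8*s^6 - 4*s^5 - 5*s^4 + s^3 + 9*s^2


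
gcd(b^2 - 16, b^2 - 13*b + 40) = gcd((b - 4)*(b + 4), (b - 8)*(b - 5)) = 1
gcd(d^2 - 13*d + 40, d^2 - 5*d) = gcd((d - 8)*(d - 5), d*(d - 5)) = d - 5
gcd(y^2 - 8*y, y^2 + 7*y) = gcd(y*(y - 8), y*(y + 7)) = y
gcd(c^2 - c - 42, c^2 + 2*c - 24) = c + 6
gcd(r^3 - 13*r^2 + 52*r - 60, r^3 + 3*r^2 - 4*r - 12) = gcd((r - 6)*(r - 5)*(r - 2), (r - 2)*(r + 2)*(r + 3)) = r - 2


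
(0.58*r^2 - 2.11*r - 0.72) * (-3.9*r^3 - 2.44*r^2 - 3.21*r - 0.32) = -2.262*r^5 + 6.8138*r^4 + 6.0946*r^3 + 8.3443*r^2 + 2.9864*r + 0.2304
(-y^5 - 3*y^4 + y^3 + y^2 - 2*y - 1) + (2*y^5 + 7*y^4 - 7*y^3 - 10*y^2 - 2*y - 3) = y^5 + 4*y^4 - 6*y^3 - 9*y^2 - 4*y - 4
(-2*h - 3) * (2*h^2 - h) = -4*h^3 - 4*h^2 + 3*h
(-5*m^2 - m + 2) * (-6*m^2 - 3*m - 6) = 30*m^4 + 21*m^3 + 21*m^2 - 12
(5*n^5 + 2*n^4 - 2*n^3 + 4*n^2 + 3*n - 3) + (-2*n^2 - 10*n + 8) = 5*n^5 + 2*n^4 - 2*n^3 + 2*n^2 - 7*n + 5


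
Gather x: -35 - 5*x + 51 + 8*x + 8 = 3*x + 24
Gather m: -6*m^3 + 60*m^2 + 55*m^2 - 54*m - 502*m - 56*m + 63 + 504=-6*m^3 + 115*m^2 - 612*m + 567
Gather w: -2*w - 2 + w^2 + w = w^2 - w - 2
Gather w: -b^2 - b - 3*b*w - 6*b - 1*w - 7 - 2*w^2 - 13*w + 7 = -b^2 - 7*b - 2*w^2 + w*(-3*b - 14)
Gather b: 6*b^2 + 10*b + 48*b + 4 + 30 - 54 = 6*b^2 + 58*b - 20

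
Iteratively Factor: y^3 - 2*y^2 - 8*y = (y + 2)*(y^2 - 4*y) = (y - 4)*(y + 2)*(y)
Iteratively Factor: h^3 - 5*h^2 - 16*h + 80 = (h - 5)*(h^2 - 16) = (h - 5)*(h + 4)*(h - 4)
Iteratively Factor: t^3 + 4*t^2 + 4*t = (t)*(t^2 + 4*t + 4) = t*(t + 2)*(t + 2)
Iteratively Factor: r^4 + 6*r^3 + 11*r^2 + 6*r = (r)*(r^3 + 6*r^2 + 11*r + 6) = r*(r + 2)*(r^2 + 4*r + 3) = r*(r + 1)*(r + 2)*(r + 3)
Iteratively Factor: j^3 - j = (j)*(j^2 - 1) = j*(j - 1)*(j + 1)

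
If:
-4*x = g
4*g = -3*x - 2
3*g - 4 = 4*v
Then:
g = -8/13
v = -19/13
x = 2/13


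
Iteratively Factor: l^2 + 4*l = (l)*(l + 4)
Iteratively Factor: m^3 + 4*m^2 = (m + 4)*(m^2) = m*(m + 4)*(m)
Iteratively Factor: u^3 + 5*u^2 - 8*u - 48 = (u - 3)*(u^2 + 8*u + 16) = (u - 3)*(u + 4)*(u + 4)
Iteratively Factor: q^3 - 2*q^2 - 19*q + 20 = (q - 5)*(q^2 + 3*q - 4) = (q - 5)*(q + 4)*(q - 1)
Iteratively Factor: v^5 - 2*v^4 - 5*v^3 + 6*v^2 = (v + 2)*(v^4 - 4*v^3 + 3*v^2) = v*(v + 2)*(v^3 - 4*v^2 + 3*v) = v*(v - 1)*(v + 2)*(v^2 - 3*v) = v^2*(v - 1)*(v + 2)*(v - 3)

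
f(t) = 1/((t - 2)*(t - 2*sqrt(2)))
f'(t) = -1/((t - 2)*(t - 2*sqrt(2))^2) - 1/((t - 2)^2*(t - 2*sqrt(2)))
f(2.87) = 27.65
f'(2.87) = -696.84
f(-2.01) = 0.05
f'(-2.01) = 0.02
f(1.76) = 3.90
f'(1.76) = 19.90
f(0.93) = 0.49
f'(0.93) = 0.72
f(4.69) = 0.20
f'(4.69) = -0.18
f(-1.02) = 0.09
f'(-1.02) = 0.05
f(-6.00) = 0.01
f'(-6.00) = 0.00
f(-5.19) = 0.02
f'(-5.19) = 0.00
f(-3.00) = 0.03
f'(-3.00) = 0.01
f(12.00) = 0.01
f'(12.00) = 0.00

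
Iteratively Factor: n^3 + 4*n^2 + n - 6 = (n + 2)*(n^2 + 2*n - 3) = (n + 2)*(n + 3)*(n - 1)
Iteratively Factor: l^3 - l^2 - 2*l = (l)*(l^2 - l - 2) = l*(l + 1)*(l - 2)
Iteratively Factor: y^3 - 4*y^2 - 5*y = (y + 1)*(y^2 - 5*y) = y*(y + 1)*(y - 5)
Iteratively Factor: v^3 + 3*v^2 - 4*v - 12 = (v + 2)*(v^2 + v - 6) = (v + 2)*(v + 3)*(v - 2)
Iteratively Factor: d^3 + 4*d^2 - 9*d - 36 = (d + 3)*(d^2 + d - 12) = (d + 3)*(d + 4)*(d - 3)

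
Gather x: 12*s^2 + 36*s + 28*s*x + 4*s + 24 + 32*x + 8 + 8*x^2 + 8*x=12*s^2 + 40*s + 8*x^2 + x*(28*s + 40) + 32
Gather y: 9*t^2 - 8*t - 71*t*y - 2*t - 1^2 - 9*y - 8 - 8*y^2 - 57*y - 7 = 9*t^2 - 10*t - 8*y^2 + y*(-71*t - 66) - 16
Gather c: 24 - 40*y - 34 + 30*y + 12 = 2 - 10*y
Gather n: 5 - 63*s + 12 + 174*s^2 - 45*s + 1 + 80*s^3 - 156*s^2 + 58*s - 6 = 80*s^3 + 18*s^2 - 50*s + 12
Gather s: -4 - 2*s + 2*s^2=2*s^2 - 2*s - 4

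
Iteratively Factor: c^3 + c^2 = (c + 1)*(c^2) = c*(c + 1)*(c)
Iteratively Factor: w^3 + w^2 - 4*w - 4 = (w + 1)*(w^2 - 4) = (w - 2)*(w + 1)*(w + 2)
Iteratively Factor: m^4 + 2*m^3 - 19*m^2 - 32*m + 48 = (m - 1)*(m^3 + 3*m^2 - 16*m - 48) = (m - 1)*(m + 3)*(m^2 - 16) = (m - 4)*(m - 1)*(m + 3)*(m + 4)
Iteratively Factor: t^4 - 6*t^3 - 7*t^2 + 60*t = (t)*(t^3 - 6*t^2 - 7*t + 60) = t*(t - 4)*(t^2 - 2*t - 15) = t*(t - 5)*(t - 4)*(t + 3)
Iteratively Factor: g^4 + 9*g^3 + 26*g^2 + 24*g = (g + 2)*(g^3 + 7*g^2 + 12*g) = (g + 2)*(g + 3)*(g^2 + 4*g) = (g + 2)*(g + 3)*(g + 4)*(g)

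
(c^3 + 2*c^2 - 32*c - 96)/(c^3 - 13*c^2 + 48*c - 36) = (c^2 + 8*c + 16)/(c^2 - 7*c + 6)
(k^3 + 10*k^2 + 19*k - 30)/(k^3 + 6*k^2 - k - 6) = (k + 5)/(k + 1)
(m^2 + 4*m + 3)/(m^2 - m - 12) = (m + 1)/(m - 4)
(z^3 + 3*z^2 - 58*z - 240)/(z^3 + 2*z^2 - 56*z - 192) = (z + 5)/(z + 4)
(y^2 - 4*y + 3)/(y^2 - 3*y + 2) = (y - 3)/(y - 2)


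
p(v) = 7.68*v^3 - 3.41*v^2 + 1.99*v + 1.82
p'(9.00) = 1806.85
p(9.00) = 5342.24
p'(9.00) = 1806.85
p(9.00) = 5342.24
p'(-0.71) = 18.45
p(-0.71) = -4.06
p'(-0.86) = 24.90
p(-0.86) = -7.30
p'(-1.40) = 56.70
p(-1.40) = -28.72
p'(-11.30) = 3021.03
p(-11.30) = -11537.54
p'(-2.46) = 158.20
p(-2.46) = -138.04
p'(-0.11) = 3.02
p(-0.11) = 1.55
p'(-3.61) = 326.87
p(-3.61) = -411.12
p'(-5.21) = 662.92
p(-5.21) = -1187.22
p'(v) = 23.04*v^2 - 6.82*v + 1.99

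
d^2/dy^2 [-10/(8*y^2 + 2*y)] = 10*(4*y*(4*y + 1) - (8*y + 1)^2)/(y^3*(4*y + 1)^3)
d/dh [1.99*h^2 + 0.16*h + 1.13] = 3.98*h + 0.16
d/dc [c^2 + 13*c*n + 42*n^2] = 2*c + 13*n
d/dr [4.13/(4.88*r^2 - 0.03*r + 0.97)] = (0.1239 - 40.3088*r)/(4.88*r^2 - 0.03*r + 0.97)^2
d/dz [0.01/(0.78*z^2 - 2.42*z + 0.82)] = (0.0242 - 0.0156*z)/(0.78*z^2 - 2.42*z + 0.82)^2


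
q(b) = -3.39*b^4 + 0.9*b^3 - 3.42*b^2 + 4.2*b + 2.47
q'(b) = -13.56*b^3 + 2.7*b^2 - 6.84*b + 4.2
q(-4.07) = -1062.16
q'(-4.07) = 990.97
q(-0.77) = -4.39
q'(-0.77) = 17.26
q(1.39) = -8.54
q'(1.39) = -36.51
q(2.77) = -192.59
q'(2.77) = -282.23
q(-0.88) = -6.52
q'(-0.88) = 21.55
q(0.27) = 3.35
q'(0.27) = 2.28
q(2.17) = -70.49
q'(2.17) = -136.49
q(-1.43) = -27.34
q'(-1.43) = 59.15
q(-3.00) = -339.80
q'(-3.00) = 415.14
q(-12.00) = -72390.65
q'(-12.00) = 23906.76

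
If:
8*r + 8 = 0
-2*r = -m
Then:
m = -2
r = -1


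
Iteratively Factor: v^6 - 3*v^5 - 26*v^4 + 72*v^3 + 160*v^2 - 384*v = (v - 4)*(v^5 + v^4 - 22*v^3 - 16*v^2 + 96*v) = (v - 4)^2*(v^4 + 5*v^3 - 2*v^2 - 24*v) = (v - 4)^2*(v - 2)*(v^3 + 7*v^2 + 12*v) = (v - 4)^2*(v - 2)*(v + 3)*(v^2 + 4*v) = v*(v - 4)^2*(v - 2)*(v + 3)*(v + 4)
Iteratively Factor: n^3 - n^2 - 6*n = (n)*(n^2 - n - 6) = n*(n - 3)*(n + 2)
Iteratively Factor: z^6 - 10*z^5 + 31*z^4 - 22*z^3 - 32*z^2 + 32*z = (z)*(z^5 - 10*z^4 + 31*z^3 - 22*z^2 - 32*z + 32) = z*(z - 1)*(z^4 - 9*z^3 + 22*z^2 - 32) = z*(z - 4)*(z - 1)*(z^3 - 5*z^2 + 2*z + 8) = z*(z - 4)*(z - 2)*(z - 1)*(z^2 - 3*z - 4) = z*(z - 4)^2*(z - 2)*(z - 1)*(z + 1)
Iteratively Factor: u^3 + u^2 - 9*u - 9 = (u + 3)*(u^2 - 2*u - 3) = (u + 1)*(u + 3)*(u - 3)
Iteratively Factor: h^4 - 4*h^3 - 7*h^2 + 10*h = (h - 5)*(h^3 + h^2 - 2*h) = (h - 5)*(h - 1)*(h^2 + 2*h) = h*(h - 5)*(h - 1)*(h + 2)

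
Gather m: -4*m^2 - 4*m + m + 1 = -4*m^2 - 3*m + 1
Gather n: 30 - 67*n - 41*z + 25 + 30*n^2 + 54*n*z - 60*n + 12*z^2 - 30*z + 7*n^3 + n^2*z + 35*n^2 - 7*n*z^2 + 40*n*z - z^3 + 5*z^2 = 7*n^3 + n^2*(z + 65) + n*(-7*z^2 + 94*z - 127) - z^3 + 17*z^2 - 71*z + 55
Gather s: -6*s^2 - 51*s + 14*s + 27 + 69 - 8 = -6*s^2 - 37*s + 88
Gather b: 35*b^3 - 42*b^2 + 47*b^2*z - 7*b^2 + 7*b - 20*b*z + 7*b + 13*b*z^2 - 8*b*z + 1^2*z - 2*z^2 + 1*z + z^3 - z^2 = 35*b^3 + b^2*(47*z - 49) + b*(13*z^2 - 28*z + 14) + z^3 - 3*z^2 + 2*z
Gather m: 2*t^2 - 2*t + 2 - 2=2*t^2 - 2*t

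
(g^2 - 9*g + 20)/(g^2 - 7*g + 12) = (g - 5)/(g - 3)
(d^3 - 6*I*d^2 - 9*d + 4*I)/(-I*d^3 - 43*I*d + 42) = (I*d^3 + 6*d^2 - 9*I*d - 4)/(d^3 + 43*d + 42*I)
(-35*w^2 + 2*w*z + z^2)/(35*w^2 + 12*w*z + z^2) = (-5*w + z)/(5*w + z)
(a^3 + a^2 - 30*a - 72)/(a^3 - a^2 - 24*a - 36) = (a + 4)/(a + 2)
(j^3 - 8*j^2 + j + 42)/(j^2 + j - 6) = (j^3 - 8*j^2 + j + 42)/(j^2 + j - 6)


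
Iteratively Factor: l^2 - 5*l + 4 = (l - 1)*(l - 4)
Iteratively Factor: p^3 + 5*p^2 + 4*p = (p + 1)*(p^2 + 4*p) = p*(p + 1)*(p + 4)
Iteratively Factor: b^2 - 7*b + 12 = (b - 4)*(b - 3)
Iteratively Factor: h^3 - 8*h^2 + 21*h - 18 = (h - 3)*(h^2 - 5*h + 6) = (h - 3)^2*(h - 2)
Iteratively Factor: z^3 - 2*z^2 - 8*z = (z)*(z^2 - 2*z - 8) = z*(z + 2)*(z - 4)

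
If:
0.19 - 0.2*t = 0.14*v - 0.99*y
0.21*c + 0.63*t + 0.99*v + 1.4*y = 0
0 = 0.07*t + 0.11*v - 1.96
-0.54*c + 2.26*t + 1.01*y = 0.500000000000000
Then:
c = -84.56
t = -20.02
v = 30.56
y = 0.08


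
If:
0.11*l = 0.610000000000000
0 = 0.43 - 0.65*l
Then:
No Solution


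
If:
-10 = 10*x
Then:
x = -1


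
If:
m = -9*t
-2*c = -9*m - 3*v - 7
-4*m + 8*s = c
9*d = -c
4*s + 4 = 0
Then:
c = 12*v/17 - 44/17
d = 44/153 - 4*v/51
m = -3*v/17 - 23/17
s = -1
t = v/51 + 23/153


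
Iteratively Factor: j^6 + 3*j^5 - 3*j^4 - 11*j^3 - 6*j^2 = (j)*(j^5 + 3*j^4 - 3*j^3 - 11*j^2 - 6*j) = j^2*(j^4 + 3*j^3 - 3*j^2 - 11*j - 6) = j^2*(j - 2)*(j^3 + 5*j^2 + 7*j + 3) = j^2*(j - 2)*(j + 3)*(j^2 + 2*j + 1) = j^2*(j - 2)*(j + 1)*(j + 3)*(j + 1)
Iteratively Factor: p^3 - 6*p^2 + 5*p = (p)*(p^2 - 6*p + 5) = p*(p - 1)*(p - 5)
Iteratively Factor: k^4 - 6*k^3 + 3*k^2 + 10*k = (k + 1)*(k^3 - 7*k^2 + 10*k) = k*(k + 1)*(k^2 - 7*k + 10) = k*(k - 2)*(k + 1)*(k - 5)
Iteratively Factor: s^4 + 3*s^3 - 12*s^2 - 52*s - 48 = (s - 4)*(s^3 + 7*s^2 + 16*s + 12) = (s - 4)*(s + 2)*(s^2 + 5*s + 6) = (s - 4)*(s + 2)^2*(s + 3)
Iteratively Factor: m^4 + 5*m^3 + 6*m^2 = (m + 2)*(m^3 + 3*m^2) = (m + 2)*(m + 3)*(m^2) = m*(m + 2)*(m + 3)*(m)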